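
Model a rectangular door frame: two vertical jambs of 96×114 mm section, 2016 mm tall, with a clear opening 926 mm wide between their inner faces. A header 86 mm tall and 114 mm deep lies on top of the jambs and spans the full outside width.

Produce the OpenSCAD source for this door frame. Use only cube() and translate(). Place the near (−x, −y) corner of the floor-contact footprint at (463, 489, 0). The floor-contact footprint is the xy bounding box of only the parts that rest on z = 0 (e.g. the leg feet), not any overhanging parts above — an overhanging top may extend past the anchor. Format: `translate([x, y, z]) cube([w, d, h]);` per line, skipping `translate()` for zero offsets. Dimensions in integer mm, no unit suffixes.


translate([463, 489, 0]) cube([96, 114, 2016]);
translate([1485, 489, 0]) cube([96, 114, 2016]);
translate([463, 489, 2016]) cube([1118, 114, 86]);


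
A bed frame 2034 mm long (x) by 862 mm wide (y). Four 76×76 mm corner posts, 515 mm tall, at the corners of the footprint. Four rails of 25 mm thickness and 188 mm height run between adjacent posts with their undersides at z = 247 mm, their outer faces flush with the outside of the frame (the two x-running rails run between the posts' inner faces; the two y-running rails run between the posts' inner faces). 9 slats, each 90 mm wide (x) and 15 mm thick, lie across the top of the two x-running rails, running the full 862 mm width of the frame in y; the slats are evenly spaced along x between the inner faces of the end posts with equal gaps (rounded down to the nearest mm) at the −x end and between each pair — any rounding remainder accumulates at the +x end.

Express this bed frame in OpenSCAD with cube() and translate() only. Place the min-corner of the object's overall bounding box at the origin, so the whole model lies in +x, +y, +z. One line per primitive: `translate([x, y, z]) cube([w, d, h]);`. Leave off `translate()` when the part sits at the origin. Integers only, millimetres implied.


cube([76, 76, 515]);
translate([0, 786, 0]) cube([76, 76, 515]);
translate([1958, 0, 0]) cube([76, 76, 515]);
translate([1958, 786, 0]) cube([76, 76, 515]);
translate([76, 0, 247]) cube([1882, 25, 188]);
translate([76, 837, 247]) cube([1882, 25, 188]);
translate([0, 76, 247]) cube([25, 710, 188]);
translate([2009, 76, 247]) cube([25, 710, 188]);
translate([183, 0, 435]) cube([90, 862, 15]);
translate([380, 0, 435]) cube([90, 862, 15]);
translate([577, 0, 435]) cube([90, 862, 15]);
translate([774, 0, 435]) cube([90, 862, 15]);
translate([971, 0, 435]) cube([90, 862, 15]);
translate([1168, 0, 435]) cube([90, 862, 15]);
translate([1365, 0, 435]) cube([90, 862, 15]);
translate([1562, 0, 435]) cube([90, 862, 15]);
translate([1759, 0, 435]) cube([90, 862, 15]);


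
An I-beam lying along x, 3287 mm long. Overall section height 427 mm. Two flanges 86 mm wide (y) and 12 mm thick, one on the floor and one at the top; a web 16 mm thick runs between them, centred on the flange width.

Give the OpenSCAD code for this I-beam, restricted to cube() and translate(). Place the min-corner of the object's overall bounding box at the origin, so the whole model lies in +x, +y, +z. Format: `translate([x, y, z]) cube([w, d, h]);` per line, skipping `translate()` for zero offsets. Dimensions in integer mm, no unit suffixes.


cube([3287, 86, 12]);
translate([0, 35, 12]) cube([3287, 16, 403]);
translate([0, 0, 415]) cube([3287, 86, 12]);


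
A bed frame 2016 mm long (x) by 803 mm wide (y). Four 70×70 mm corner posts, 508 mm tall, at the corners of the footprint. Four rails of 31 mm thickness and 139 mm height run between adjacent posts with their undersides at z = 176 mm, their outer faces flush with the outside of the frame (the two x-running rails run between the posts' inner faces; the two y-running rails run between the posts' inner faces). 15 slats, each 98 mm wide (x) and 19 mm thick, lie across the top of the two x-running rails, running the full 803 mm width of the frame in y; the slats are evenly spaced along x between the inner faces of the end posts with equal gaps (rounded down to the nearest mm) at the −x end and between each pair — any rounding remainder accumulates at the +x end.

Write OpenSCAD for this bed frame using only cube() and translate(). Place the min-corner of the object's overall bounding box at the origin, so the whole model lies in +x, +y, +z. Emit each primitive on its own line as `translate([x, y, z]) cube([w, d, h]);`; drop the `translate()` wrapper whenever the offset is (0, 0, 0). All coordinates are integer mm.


cube([70, 70, 508]);
translate([0, 733, 0]) cube([70, 70, 508]);
translate([1946, 0, 0]) cube([70, 70, 508]);
translate([1946, 733, 0]) cube([70, 70, 508]);
translate([70, 0, 176]) cube([1876, 31, 139]);
translate([70, 772, 176]) cube([1876, 31, 139]);
translate([0, 70, 176]) cube([31, 663, 139]);
translate([1985, 70, 176]) cube([31, 663, 139]);
translate([95, 0, 315]) cube([98, 803, 19]);
translate([218, 0, 315]) cube([98, 803, 19]);
translate([341, 0, 315]) cube([98, 803, 19]);
translate([464, 0, 315]) cube([98, 803, 19]);
translate([587, 0, 315]) cube([98, 803, 19]);
translate([710, 0, 315]) cube([98, 803, 19]);
translate([833, 0, 315]) cube([98, 803, 19]);
translate([956, 0, 315]) cube([98, 803, 19]);
translate([1079, 0, 315]) cube([98, 803, 19]);
translate([1202, 0, 315]) cube([98, 803, 19]);
translate([1325, 0, 315]) cube([98, 803, 19]);
translate([1448, 0, 315]) cube([98, 803, 19]);
translate([1571, 0, 315]) cube([98, 803, 19]);
translate([1694, 0, 315]) cube([98, 803, 19]);
translate([1817, 0, 315]) cube([98, 803, 19]);


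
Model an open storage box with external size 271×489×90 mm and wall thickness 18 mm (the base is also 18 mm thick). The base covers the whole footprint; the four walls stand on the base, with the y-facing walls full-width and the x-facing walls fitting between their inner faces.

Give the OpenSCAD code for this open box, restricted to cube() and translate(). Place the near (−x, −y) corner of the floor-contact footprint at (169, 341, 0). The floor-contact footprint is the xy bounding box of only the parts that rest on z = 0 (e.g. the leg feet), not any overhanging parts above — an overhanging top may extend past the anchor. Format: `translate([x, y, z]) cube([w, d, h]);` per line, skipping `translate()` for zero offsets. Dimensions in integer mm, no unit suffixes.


translate([169, 341, 0]) cube([271, 489, 18]);
translate([169, 341, 18]) cube([271, 18, 72]);
translate([169, 812, 18]) cube([271, 18, 72]);
translate([169, 359, 18]) cube([18, 453, 72]);
translate([422, 359, 18]) cube([18, 453, 72]);


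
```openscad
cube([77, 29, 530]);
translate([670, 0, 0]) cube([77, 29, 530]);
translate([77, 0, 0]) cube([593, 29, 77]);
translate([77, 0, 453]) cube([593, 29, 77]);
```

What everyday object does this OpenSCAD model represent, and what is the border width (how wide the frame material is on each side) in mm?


A picture frame. The border width is 77 mm.

Four thin pieces enclosing a rectangular opening — a picture frame. The two full-height stiles are 530 mm tall; the top rail sits at z = 453 and is 77 mm tall, so the border above the opening is 530 − 453 = 77 mm, matching the stile x-width.


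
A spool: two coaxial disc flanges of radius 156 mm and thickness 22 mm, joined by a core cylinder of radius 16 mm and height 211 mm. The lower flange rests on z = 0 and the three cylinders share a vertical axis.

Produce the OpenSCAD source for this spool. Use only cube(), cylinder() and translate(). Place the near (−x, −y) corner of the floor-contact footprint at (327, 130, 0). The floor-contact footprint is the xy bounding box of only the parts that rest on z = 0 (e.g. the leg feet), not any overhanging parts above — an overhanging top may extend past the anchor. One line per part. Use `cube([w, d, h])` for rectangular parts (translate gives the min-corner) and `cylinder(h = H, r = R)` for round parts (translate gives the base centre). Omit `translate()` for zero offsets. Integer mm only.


translate([483, 286, 0]) cylinder(h = 22, r = 156);
translate([483, 286, 22]) cylinder(h = 211, r = 16);
translate([483, 286, 233]) cylinder(h = 22, r = 156);


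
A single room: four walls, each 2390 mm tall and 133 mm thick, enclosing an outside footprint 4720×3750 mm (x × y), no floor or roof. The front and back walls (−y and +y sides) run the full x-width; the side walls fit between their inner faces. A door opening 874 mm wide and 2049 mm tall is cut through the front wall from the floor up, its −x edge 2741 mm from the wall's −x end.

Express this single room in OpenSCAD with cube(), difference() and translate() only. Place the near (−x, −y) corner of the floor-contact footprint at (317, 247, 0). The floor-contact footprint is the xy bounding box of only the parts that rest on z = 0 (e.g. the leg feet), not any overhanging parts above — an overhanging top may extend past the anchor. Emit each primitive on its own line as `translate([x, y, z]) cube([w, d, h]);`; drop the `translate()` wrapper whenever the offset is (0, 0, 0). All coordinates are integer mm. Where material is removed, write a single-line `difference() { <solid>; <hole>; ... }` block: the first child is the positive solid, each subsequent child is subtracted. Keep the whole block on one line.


difference() { translate([317, 247, 0]) cube([4720, 133, 2390]); translate([3058, 247, 0]) cube([874, 133, 2049]); }
translate([317, 3864, 0]) cube([4720, 133, 2390]);
translate([317, 380, 0]) cube([133, 3484, 2390]);
translate([4904, 380, 0]) cube([133, 3484, 2390]);


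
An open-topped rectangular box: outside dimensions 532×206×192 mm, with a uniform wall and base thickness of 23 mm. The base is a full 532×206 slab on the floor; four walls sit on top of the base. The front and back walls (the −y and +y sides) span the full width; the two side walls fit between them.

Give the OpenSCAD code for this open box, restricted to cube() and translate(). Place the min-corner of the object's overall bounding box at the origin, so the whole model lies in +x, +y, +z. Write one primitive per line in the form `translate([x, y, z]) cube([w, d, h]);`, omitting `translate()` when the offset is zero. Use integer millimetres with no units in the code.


cube([532, 206, 23]);
translate([0, 0, 23]) cube([532, 23, 169]);
translate([0, 183, 23]) cube([532, 23, 169]);
translate([0, 23, 23]) cube([23, 160, 169]);
translate([509, 23, 23]) cube([23, 160, 169]);


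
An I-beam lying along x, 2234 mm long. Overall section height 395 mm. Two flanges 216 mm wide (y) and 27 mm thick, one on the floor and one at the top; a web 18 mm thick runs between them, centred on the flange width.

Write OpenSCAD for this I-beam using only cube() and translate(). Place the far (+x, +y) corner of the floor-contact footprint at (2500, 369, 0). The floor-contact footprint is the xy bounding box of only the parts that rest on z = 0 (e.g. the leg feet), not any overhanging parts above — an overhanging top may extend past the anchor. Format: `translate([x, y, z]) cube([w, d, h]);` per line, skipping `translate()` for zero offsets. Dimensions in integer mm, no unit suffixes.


translate([266, 153, 0]) cube([2234, 216, 27]);
translate([266, 252, 27]) cube([2234, 18, 341]);
translate([266, 153, 368]) cube([2234, 216, 27]);


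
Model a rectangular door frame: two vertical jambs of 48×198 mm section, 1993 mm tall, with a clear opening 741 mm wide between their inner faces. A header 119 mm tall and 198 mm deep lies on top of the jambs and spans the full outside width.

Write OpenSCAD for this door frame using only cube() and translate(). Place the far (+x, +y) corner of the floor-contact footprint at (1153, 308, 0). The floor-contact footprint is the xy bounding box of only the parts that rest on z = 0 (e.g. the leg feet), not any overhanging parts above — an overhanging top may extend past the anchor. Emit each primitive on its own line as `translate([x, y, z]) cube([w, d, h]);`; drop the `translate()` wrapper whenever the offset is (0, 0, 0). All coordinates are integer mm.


translate([316, 110, 0]) cube([48, 198, 1993]);
translate([1105, 110, 0]) cube([48, 198, 1993]);
translate([316, 110, 1993]) cube([837, 198, 119]);


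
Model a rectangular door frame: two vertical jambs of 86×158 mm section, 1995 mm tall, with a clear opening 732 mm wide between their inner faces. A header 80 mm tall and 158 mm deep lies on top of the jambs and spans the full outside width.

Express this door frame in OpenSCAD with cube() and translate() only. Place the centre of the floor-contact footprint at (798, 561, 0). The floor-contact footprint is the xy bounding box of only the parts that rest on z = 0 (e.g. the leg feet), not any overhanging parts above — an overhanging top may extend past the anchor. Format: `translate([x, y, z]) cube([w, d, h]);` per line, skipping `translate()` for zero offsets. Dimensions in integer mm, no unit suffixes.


translate([346, 482, 0]) cube([86, 158, 1995]);
translate([1164, 482, 0]) cube([86, 158, 1995]);
translate([346, 482, 1995]) cube([904, 158, 80]);


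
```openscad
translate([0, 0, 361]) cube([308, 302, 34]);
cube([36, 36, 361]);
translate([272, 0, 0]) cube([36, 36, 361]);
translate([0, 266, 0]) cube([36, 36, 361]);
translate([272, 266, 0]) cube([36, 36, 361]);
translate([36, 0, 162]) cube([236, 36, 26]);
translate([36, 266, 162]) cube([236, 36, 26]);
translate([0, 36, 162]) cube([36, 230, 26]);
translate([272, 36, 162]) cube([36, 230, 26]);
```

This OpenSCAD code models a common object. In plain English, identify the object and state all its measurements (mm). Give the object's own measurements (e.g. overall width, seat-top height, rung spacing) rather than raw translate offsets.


A four-legged stool. The seat is a 308×302×34 mm slab whose top surface is at z = 395 mm; four square legs, each 36×36 mm in cross-section, run from the floor (z = 0) to the underside of the seat, each flush with a corner of the seat. Four stretchers, 36 mm wide and 26 mm tall, connect adjacent legs with their undersides at z = 162 mm, each running between the inner faces of the legs it joins and aligned with the legs' outer faces on the other axis.


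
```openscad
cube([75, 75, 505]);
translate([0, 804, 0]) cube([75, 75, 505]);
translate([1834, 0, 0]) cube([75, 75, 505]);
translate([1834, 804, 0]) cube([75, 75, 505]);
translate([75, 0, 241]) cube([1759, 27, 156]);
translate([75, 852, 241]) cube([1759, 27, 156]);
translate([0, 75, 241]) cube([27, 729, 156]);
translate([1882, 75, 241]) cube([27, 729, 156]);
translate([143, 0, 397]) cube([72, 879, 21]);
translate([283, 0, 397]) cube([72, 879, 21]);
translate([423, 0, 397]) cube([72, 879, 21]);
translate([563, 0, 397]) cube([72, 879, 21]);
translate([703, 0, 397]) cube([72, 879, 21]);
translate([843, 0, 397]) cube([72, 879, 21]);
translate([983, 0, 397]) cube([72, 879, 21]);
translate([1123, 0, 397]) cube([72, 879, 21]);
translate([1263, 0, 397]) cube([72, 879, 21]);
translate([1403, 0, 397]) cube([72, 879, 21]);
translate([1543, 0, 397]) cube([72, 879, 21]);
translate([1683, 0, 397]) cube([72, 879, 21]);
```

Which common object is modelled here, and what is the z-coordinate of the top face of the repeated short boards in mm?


A bed frame. The slat-top height is 418 mm.

Four posts, four rails, and a row of slats — a bed frame. Slats sit on the rails at z = 241 + 156 = 397; with slat thickness 21, the top is 418 mm.


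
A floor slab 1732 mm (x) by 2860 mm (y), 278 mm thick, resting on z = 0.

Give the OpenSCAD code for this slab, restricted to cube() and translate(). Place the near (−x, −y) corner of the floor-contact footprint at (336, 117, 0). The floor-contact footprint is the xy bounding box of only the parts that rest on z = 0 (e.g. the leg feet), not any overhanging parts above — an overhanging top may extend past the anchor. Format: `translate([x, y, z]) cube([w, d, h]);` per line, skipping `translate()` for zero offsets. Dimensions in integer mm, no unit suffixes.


translate([336, 117, 0]) cube([1732, 2860, 278]);


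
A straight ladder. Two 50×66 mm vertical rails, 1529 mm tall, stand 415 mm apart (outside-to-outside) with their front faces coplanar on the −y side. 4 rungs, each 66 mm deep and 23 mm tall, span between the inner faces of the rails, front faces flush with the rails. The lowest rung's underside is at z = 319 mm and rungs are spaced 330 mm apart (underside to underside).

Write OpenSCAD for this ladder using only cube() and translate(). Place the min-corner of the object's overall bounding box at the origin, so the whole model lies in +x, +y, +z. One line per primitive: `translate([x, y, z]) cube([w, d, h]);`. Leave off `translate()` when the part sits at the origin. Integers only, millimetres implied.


cube([50, 66, 1529]);
translate([365, 0, 0]) cube([50, 66, 1529]);
translate([50, 0, 319]) cube([315, 66, 23]);
translate([50, 0, 649]) cube([315, 66, 23]);
translate([50, 0, 979]) cube([315, 66, 23]);
translate([50, 0, 1309]) cube([315, 66, 23]);


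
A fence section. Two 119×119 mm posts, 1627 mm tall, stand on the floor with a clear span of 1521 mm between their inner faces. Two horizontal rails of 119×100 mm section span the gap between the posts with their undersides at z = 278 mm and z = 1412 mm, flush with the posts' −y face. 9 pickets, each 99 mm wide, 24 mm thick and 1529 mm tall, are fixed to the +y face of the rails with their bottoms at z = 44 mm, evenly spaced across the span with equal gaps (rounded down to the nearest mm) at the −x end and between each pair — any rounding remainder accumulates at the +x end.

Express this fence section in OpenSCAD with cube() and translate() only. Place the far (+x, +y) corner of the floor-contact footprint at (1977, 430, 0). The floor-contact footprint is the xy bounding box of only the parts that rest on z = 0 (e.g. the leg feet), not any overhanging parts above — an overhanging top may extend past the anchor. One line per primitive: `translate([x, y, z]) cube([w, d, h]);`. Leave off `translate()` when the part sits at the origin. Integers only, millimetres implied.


translate([218, 311, 0]) cube([119, 119, 1627]);
translate([1858, 311, 0]) cube([119, 119, 1627]);
translate([337, 311, 278]) cube([1521, 119, 100]);
translate([337, 311, 1412]) cube([1521, 119, 100]);
translate([400, 430, 44]) cube([99, 24, 1529]);
translate([562, 430, 44]) cube([99, 24, 1529]);
translate([724, 430, 44]) cube([99, 24, 1529]);
translate([886, 430, 44]) cube([99, 24, 1529]);
translate([1048, 430, 44]) cube([99, 24, 1529]);
translate([1210, 430, 44]) cube([99, 24, 1529]);
translate([1372, 430, 44]) cube([99, 24, 1529]);
translate([1534, 430, 44]) cube([99, 24, 1529]);
translate([1696, 430, 44]) cube([99, 24, 1529]);


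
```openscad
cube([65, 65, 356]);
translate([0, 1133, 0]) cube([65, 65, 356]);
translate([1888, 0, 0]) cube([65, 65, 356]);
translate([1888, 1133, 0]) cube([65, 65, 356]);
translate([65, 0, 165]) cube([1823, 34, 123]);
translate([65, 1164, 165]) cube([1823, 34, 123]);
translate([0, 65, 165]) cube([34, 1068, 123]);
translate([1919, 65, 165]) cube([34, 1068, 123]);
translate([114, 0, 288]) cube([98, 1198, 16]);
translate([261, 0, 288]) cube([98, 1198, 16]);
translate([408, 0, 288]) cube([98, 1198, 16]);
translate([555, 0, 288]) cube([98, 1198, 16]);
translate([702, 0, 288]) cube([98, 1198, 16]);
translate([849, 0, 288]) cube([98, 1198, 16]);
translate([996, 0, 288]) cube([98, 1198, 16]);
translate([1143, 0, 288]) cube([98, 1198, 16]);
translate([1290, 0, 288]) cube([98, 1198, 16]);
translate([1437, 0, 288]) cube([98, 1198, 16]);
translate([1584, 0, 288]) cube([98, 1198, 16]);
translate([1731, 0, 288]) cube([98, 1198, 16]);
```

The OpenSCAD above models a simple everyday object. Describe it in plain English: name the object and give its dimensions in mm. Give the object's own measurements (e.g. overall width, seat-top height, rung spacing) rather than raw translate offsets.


A bed frame 1953 mm long (x) by 1198 mm wide (y). Four 65×65 mm corner posts, 356 mm tall, at the corners of the footprint. Four rails of 34 mm thickness and 123 mm height run between adjacent posts with their undersides at z = 165 mm, their outer faces flush with the outside of the frame (the two x-running rails run between the posts' inner faces; the two y-running rails run between the posts' inner faces). 12 slats, each 98 mm wide (x) and 16 mm thick, lie across the top of the two x-running rails, running the full 1198 mm width of the frame in y; along x they sit between the end posts with a 49 mm gap after the −x posts and between neighbouring slats, leaving 59 mm before the +x posts.


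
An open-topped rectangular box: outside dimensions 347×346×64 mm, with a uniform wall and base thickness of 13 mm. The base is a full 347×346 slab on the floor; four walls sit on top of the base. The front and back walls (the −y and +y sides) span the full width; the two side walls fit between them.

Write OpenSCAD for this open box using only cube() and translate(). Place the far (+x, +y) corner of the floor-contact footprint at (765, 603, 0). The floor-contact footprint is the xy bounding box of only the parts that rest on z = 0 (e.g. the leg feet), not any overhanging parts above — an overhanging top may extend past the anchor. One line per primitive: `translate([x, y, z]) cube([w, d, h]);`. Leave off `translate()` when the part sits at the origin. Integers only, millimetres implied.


translate([418, 257, 0]) cube([347, 346, 13]);
translate([418, 257, 13]) cube([347, 13, 51]);
translate([418, 590, 13]) cube([347, 13, 51]);
translate([418, 270, 13]) cube([13, 320, 51]);
translate([752, 270, 13]) cube([13, 320, 51]);


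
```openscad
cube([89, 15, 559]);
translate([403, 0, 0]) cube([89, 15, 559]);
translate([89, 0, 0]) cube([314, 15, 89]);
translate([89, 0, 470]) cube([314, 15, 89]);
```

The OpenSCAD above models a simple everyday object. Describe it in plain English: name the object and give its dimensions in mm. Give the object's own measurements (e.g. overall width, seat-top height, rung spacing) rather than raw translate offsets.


A rectangular picture frame lying in the x–z plane (depth along y). The opening is 314 mm wide (x) by 381 mm tall (z), surrounded by a border 89 mm wide on all four sides. The frame is 15 mm deep and is made of two full-height vertical stiles with two horizontal rails fitted between them.


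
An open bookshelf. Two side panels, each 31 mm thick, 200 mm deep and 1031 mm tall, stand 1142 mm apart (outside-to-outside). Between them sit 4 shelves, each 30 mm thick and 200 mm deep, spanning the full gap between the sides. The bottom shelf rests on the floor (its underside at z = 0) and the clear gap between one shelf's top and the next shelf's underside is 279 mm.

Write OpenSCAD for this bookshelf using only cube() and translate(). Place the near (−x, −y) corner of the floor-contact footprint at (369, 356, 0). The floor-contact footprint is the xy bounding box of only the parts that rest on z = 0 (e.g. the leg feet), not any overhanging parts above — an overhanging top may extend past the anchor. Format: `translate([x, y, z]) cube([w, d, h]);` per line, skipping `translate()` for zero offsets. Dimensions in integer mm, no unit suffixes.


translate([369, 356, 0]) cube([31, 200, 1031]);
translate([1480, 356, 0]) cube([31, 200, 1031]);
translate([400, 356, 0]) cube([1080, 200, 30]);
translate([400, 356, 309]) cube([1080, 200, 30]);
translate([400, 356, 618]) cube([1080, 200, 30]);
translate([400, 356, 927]) cube([1080, 200, 30]);


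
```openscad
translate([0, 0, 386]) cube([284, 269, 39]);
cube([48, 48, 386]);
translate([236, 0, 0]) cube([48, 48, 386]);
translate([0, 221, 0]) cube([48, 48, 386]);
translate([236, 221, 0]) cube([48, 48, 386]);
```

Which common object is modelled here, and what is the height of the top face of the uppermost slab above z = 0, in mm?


A stool. The seat height is 425 mm.

A 284×269×39 slab at z = 386 on four corner posts — a stool. The seat top is 386 + 39 = 425 mm.


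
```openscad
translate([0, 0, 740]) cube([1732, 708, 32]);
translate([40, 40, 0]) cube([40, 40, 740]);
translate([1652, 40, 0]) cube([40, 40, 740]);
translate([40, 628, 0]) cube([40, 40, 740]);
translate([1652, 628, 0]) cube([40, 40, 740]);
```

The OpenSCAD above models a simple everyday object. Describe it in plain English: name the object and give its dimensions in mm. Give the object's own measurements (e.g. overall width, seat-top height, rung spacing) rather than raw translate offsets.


A rectangular dining table. The top is 1732×708×32 mm with its upper surface at z = 772 mm. It stands on four 40×40 mm square legs, each inset 40 mm from the nearest pair of top edges, running from the floor to the underside of the top.


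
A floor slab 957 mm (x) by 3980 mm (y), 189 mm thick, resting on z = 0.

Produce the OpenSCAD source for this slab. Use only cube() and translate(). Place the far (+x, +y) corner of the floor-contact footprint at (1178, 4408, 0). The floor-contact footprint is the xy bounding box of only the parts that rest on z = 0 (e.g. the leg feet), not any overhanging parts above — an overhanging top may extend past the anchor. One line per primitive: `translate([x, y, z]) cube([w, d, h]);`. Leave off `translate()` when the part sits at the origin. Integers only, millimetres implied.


translate([221, 428, 0]) cube([957, 3980, 189]);


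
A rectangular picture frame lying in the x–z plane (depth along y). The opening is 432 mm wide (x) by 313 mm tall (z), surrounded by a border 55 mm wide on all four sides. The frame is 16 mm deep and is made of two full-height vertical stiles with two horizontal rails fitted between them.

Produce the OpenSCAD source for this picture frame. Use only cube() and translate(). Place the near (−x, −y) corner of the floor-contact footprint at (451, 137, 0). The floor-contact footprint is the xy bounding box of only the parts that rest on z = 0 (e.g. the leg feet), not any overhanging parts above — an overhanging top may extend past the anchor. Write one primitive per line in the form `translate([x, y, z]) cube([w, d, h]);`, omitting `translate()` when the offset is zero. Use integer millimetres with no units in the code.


translate([451, 137, 0]) cube([55, 16, 423]);
translate([938, 137, 0]) cube([55, 16, 423]);
translate([506, 137, 0]) cube([432, 16, 55]);
translate([506, 137, 368]) cube([432, 16, 55]);


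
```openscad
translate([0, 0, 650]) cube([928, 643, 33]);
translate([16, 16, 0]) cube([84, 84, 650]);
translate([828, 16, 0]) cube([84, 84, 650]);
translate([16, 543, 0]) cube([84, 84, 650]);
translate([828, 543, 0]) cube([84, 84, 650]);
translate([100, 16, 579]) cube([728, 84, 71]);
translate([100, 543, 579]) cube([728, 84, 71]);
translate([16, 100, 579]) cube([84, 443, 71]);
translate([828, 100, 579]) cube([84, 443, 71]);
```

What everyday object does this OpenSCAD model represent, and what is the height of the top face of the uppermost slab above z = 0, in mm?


A table. The table height is 683 mm.

A 928×643×33 slab sits at z = 650 on four 84 mm square posts — a table. The top surface is at 650 + 33 = 683 mm.


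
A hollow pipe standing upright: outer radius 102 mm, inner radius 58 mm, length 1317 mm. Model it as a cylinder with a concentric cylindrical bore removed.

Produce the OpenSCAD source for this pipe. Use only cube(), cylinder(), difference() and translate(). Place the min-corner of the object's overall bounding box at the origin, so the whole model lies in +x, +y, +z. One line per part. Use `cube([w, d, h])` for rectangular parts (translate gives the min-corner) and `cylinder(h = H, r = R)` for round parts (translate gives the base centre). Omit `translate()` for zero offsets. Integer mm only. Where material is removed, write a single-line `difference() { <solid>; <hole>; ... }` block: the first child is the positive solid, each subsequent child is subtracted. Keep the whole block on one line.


difference() { translate([102, 102, 0]) cylinder(h = 1317, r = 102); translate([102, 102, 0]) cylinder(h = 1317, r = 58); }


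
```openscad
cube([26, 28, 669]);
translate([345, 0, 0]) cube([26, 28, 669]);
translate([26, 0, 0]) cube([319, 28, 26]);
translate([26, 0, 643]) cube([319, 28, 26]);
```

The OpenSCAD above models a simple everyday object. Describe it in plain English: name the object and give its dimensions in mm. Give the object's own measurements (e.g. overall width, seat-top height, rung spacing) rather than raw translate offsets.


A rectangular picture frame lying in the x–z plane (depth along y). The opening is 319 mm wide (x) by 617 mm tall (z), surrounded by a border 26 mm wide on all four sides. The frame is 28 mm deep and is made of two full-height vertical stiles with two horizontal rails fitted between them.


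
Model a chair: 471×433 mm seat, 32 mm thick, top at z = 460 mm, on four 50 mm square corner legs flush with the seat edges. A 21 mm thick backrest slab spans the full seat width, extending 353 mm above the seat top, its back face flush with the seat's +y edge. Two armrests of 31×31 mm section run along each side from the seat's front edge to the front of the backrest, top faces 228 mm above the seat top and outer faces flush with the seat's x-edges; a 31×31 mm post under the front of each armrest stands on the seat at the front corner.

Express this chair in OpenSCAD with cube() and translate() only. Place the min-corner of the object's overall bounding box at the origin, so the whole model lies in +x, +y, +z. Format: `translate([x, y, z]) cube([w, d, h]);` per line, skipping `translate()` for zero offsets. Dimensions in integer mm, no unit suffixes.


translate([0, 0, 428]) cube([471, 433, 32]);
cube([50, 50, 428]);
translate([421, 0, 0]) cube([50, 50, 428]);
translate([0, 383, 0]) cube([50, 50, 428]);
translate([421, 383, 0]) cube([50, 50, 428]);
translate([0, 412, 460]) cube([471, 21, 353]);
translate([0, 0, 657]) cube([31, 412, 31]);
translate([440, 0, 657]) cube([31, 412, 31]);
translate([0, 0, 460]) cube([31, 31, 197]);
translate([440, 0, 460]) cube([31, 31, 197]);


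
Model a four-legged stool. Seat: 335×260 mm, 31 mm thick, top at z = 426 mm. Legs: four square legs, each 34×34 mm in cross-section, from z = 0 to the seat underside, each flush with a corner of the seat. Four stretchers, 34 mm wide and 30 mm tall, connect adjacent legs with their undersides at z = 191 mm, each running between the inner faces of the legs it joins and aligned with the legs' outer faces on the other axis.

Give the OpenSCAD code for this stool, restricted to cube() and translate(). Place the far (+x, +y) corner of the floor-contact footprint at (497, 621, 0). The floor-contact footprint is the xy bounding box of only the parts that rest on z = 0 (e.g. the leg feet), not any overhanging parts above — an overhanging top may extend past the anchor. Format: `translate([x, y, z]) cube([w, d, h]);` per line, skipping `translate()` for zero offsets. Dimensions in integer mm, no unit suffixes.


// leg_h = 426 - 31 = 395
// stretcher span = 335 - 2*34 = 267
translate([162, 361, 395]) cube([335, 260, 31]);
translate([162, 361, 0]) cube([34, 34, 395]);
translate([463, 361, 0]) cube([34, 34, 395]);
translate([162, 587, 0]) cube([34, 34, 395]);
translate([463, 587, 0]) cube([34, 34, 395]);
translate([196, 361, 191]) cube([267, 34, 30]);
translate([196, 587, 191]) cube([267, 34, 30]);
translate([162, 395, 191]) cube([34, 192, 30]);
translate([463, 395, 191]) cube([34, 192, 30]);


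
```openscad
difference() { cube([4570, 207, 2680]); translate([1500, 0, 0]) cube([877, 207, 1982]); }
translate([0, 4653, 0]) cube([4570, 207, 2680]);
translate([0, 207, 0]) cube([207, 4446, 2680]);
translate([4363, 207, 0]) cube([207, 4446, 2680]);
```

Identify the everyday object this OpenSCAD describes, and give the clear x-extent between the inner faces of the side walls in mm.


A single room. The interior width is 4156 mm.

Four walls enclosing a rectangle with a door in the front wall — a room. Outside width 4570 minus two 207 mm walls gives 4156 mm.


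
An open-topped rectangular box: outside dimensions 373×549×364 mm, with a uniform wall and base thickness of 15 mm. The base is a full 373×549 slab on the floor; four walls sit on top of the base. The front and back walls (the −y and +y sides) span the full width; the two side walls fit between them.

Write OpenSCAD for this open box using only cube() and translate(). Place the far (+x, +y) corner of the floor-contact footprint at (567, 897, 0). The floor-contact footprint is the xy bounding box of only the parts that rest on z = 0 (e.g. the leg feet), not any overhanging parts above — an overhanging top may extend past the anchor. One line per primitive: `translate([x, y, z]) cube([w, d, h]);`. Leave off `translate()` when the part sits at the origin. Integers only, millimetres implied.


translate([194, 348, 0]) cube([373, 549, 15]);
translate([194, 348, 15]) cube([373, 15, 349]);
translate([194, 882, 15]) cube([373, 15, 349]);
translate([194, 363, 15]) cube([15, 519, 349]);
translate([552, 363, 15]) cube([15, 519, 349]);


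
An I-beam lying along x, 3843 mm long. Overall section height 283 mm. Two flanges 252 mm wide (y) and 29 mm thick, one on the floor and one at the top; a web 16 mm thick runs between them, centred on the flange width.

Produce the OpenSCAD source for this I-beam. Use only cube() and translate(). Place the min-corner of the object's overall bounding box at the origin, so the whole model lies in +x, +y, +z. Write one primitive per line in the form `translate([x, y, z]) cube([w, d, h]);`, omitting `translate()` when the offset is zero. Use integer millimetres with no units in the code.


cube([3843, 252, 29]);
translate([0, 118, 29]) cube([3843, 16, 225]);
translate([0, 0, 254]) cube([3843, 252, 29]);


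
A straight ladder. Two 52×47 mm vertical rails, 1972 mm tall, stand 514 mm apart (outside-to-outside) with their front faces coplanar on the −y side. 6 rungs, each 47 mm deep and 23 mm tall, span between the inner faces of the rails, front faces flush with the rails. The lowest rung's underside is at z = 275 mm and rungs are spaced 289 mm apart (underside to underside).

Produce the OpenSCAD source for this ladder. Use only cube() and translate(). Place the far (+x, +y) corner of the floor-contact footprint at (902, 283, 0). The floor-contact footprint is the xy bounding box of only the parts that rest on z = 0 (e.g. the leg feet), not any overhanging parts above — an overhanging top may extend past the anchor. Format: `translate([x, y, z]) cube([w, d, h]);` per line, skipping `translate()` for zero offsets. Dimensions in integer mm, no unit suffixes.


// rung span = 514 - 2*52 = 410
// rung[k] z = 275 + k*289
translate([388, 236, 0]) cube([52, 47, 1972]);
translate([850, 236, 0]) cube([52, 47, 1972]);
translate([440, 236, 275]) cube([410, 47, 23]);
translate([440, 236, 564]) cube([410, 47, 23]);
translate([440, 236, 853]) cube([410, 47, 23]);
translate([440, 236, 1142]) cube([410, 47, 23]);
translate([440, 236, 1431]) cube([410, 47, 23]);
translate([440, 236, 1720]) cube([410, 47, 23]);


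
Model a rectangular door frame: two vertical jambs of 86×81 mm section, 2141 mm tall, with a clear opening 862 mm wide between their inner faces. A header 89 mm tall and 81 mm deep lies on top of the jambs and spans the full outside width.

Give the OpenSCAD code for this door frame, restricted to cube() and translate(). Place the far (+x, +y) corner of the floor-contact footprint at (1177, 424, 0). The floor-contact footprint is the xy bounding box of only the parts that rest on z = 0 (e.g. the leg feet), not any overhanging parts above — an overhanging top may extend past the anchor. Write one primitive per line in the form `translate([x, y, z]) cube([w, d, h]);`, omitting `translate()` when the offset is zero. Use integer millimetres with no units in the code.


translate([143, 343, 0]) cube([86, 81, 2141]);
translate([1091, 343, 0]) cube([86, 81, 2141]);
translate([143, 343, 2141]) cube([1034, 81, 89]);


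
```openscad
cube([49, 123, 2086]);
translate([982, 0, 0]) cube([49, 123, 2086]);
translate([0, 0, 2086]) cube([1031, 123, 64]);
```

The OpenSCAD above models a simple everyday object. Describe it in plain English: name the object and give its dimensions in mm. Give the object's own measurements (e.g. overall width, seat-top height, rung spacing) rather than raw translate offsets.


A door frame. The clear opening is 933 mm wide and 2086 mm high. Two 49 mm wide jambs, 123 mm deep, stand either side of the opening from the floor to the top of the opening. A 64 mm thick head sits across the top of both jambs, spanning the full outside width of the frame.


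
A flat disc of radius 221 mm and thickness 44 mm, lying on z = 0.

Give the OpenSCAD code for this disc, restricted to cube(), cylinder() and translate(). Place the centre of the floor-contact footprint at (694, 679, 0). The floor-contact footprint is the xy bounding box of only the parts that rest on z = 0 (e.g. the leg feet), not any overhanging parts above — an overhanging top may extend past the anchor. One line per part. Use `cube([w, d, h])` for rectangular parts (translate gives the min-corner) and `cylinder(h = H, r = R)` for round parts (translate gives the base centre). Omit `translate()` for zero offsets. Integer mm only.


translate([694, 679, 0]) cylinder(h = 44, r = 221);


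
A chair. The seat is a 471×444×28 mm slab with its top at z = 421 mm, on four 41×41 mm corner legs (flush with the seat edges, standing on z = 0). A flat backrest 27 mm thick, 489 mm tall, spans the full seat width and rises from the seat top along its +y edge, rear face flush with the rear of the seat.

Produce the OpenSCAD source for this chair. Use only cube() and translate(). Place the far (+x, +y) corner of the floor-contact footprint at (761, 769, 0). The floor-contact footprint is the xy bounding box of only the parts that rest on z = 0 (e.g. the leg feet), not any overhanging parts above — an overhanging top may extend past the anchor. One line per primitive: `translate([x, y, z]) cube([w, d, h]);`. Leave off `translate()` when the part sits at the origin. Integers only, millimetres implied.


translate([290, 325, 393]) cube([471, 444, 28]);
translate([290, 325, 0]) cube([41, 41, 393]);
translate([720, 325, 0]) cube([41, 41, 393]);
translate([290, 728, 0]) cube([41, 41, 393]);
translate([720, 728, 0]) cube([41, 41, 393]);
translate([290, 742, 421]) cube([471, 27, 489]);


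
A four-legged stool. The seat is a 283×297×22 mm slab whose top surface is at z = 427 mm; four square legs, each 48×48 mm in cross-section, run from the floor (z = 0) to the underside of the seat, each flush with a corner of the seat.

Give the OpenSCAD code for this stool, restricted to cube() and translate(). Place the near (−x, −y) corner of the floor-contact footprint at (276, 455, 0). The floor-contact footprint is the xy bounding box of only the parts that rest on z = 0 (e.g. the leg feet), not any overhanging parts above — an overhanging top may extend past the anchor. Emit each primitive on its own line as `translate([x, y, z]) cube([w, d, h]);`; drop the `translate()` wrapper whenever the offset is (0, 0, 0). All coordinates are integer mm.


translate([276, 455, 405]) cube([283, 297, 22]);
translate([276, 455, 0]) cube([48, 48, 405]);
translate([511, 455, 0]) cube([48, 48, 405]);
translate([276, 704, 0]) cube([48, 48, 405]);
translate([511, 704, 0]) cube([48, 48, 405]);


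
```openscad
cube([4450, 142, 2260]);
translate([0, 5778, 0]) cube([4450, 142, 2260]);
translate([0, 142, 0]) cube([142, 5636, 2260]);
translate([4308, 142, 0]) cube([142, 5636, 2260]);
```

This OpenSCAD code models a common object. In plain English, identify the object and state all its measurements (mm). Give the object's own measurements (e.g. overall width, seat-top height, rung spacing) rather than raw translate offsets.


The wall frame of a small rectangular building: four walls, each 2260 mm tall and 142 mm thick, enclosing a footprint 4450 mm (x) by 5920 mm (y) outside-to-outside, with no floor or roof. The front and back walls (the −y and +y sides) span the full width; the two side walls fit between them.
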